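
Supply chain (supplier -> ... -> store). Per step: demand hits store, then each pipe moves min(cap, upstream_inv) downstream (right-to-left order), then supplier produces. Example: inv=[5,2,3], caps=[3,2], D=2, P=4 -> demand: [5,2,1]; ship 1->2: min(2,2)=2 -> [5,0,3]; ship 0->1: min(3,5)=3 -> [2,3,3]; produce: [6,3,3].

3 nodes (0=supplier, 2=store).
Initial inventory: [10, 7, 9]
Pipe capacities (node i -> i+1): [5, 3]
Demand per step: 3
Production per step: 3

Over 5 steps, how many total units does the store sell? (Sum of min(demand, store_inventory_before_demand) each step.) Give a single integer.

Answer: 15

Derivation:
Step 1: sold=3 (running total=3) -> [8 9 9]
Step 2: sold=3 (running total=6) -> [6 11 9]
Step 3: sold=3 (running total=9) -> [4 13 9]
Step 4: sold=3 (running total=12) -> [3 14 9]
Step 5: sold=3 (running total=15) -> [3 14 9]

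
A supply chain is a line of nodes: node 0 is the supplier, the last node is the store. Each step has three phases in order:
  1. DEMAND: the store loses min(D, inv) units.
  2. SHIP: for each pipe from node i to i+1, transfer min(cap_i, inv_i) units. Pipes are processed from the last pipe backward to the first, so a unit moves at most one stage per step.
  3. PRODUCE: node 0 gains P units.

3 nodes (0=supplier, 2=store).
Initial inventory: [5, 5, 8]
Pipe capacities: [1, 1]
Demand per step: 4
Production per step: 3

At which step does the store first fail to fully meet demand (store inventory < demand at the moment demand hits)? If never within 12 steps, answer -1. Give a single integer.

Step 1: demand=4,sold=4 ship[1->2]=1 ship[0->1]=1 prod=3 -> [7 5 5]
Step 2: demand=4,sold=4 ship[1->2]=1 ship[0->1]=1 prod=3 -> [9 5 2]
Step 3: demand=4,sold=2 ship[1->2]=1 ship[0->1]=1 prod=3 -> [11 5 1]
Step 4: demand=4,sold=1 ship[1->2]=1 ship[0->1]=1 prod=3 -> [13 5 1]
Step 5: demand=4,sold=1 ship[1->2]=1 ship[0->1]=1 prod=3 -> [15 5 1]
Step 6: demand=4,sold=1 ship[1->2]=1 ship[0->1]=1 prod=3 -> [17 5 1]
Step 7: demand=4,sold=1 ship[1->2]=1 ship[0->1]=1 prod=3 -> [19 5 1]
Step 8: demand=4,sold=1 ship[1->2]=1 ship[0->1]=1 prod=3 -> [21 5 1]
Step 9: demand=4,sold=1 ship[1->2]=1 ship[0->1]=1 prod=3 -> [23 5 1]
Step 10: demand=4,sold=1 ship[1->2]=1 ship[0->1]=1 prod=3 -> [25 5 1]
Step 11: demand=4,sold=1 ship[1->2]=1 ship[0->1]=1 prod=3 -> [27 5 1]
Step 12: demand=4,sold=1 ship[1->2]=1 ship[0->1]=1 prod=3 -> [29 5 1]
First stockout at step 3

3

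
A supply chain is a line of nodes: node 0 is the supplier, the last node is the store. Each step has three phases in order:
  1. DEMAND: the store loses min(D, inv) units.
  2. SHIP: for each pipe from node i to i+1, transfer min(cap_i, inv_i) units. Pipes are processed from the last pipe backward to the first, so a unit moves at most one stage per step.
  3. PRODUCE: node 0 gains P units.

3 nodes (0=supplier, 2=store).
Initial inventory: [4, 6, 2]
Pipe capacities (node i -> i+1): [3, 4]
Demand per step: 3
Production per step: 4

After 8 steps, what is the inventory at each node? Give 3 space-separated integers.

Step 1: demand=3,sold=2 ship[1->2]=4 ship[0->1]=3 prod=4 -> inv=[5 5 4]
Step 2: demand=3,sold=3 ship[1->2]=4 ship[0->1]=3 prod=4 -> inv=[6 4 5]
Step 3: demand=3,sold=3 ship[1->2]=4 ship[0->1]=3 prod=4 -> inv=[7 3 6]
Step 4: demand=3,sold=3 ship[1->2]=3 ship[0->1]=3 prod=4 -> inv=[8 3 6]
Step 5: demand=3,sold=3 ship[1->2]=3 ship[0->1]=3 prod=4 -> inv=[9 3 6]
Step 6: demand=3,sold=3 ship[1->2]=3 ship[0->1]=3 prod=4 -> inv=[10 3 6]
Step 7: demand=3,sold=3 ship[1->2]=3 ship[0->1]=3 prod=4 -> inv=[11 3 6]
Step 8: demand=3,sold=3 ship[1->2]=3 ship[0->1]=3 prod=4 -> inv=[12 3 6]

12 3 6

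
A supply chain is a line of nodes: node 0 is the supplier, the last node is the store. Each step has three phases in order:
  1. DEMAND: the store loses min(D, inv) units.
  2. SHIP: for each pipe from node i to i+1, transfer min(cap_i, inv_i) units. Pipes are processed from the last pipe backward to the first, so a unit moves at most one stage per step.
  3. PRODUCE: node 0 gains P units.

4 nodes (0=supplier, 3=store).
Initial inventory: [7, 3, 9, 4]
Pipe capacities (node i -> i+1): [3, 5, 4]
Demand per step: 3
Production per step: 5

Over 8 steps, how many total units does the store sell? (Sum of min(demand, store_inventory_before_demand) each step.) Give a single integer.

Step 1: sold=3 (running total=3) -> [9 3 8 5]
Step 2: sold=3 (running total=6) -> [11 3 7 6]
Step 3: sold=3 (running total=9) -> [13 3 6 7]
Step 4: sold=3 (running total=12) -> [15 3 5 8]
Step 5: sold=3 (running total=15) -> [17 3 4 9]
Step 6: sold=3 (running total=18) -> [19 3 3 10]
Step 7: sold=3 (running total=21) -> [21 3 3 10]
Step 8: sold=3 (running total=24) -> [23 3 3 10]

Answer: 24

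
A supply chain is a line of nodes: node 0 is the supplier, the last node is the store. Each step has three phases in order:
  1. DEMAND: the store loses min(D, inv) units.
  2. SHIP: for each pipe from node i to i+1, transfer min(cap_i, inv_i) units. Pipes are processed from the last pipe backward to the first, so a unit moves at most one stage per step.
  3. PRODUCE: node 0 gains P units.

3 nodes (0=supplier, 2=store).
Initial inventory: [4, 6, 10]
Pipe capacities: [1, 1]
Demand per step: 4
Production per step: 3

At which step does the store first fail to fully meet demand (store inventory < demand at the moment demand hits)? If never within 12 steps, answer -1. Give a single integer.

Step 1: demand=4,sold=4 ship[1->2]=1 ship[0->1]=1 prod=3 -> [6 6 7]
Step 2: demand=4,sold=4 ship[1->2]=1 ship[0->1]=1 prod=3 -> [8 6 4]
Step 3: demand=4,sold=4 ship[1->2]=1 ship[0->1]=1 prod=3 -> [10 6 1]
Step 4: demand=4,sold=1 ship[1->2]=1 ship[0->1]=1 prod=3 -> [12 6 1]
Step 5: demand=4,sold=1 ship[1->2]=1 ship[0->1]=1 prod=3 -> [14 6 1]
Step 6: demand=4,sold=1 ship[1->2]=1 ship[0->1]=1 prod=3 -> [16 6 1]
Step 7: demand=4,sold=1 ship[1->2]=1 ship[0->1]=1 prod=3 -> [18 6 1]
Step 8: demand=4,sold=1 ship[1->2]=1 ship[0->1]=1 prod=3 -> [20 6 1]
Step 9: demand=4,sold=1 ship[1->2]=1 ship[0->1]=1 prod=3 -> [22 6 1]
Step 10: demand=4,sold=1 ship[1->2]=1 ship[0->1]=1 prod=3 -> [24 6 1]
Step 11: demand=4,sold=1 ship[1->2]=1 ship[0->1]=1 prod=3 -> [26 6 1]
Step 12: demand=4,sold=1 ship[1->2]=1 ship[0->1]=1 prod=3 -> [28 6 1]
First stockout at step 4

4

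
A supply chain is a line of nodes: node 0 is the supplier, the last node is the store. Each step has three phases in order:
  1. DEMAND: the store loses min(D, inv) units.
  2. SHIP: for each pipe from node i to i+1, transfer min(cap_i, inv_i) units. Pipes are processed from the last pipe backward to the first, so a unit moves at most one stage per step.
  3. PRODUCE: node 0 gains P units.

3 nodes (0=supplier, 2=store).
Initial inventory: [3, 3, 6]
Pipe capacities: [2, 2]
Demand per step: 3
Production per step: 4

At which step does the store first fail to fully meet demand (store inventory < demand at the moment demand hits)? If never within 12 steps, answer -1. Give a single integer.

Step 1: demand=3,sold=3 ship[1->2]=2 ship[0->1]=2 prod=4 -> [5 3 5]
Step 2: demand=3,sold=3 ship[1->2]=2 ship[0->1]=2 prod=4 -> [7 3 4]
Step 3: demand=3,sold=3 ship[1->2]=2 ship[0->1]=2 prod=4 -> [9 3 3]
Step 4: demand=3,sold=3 ship[1->2]=2 ship[0->1]=2 prod=4 -> [11 3 2]
Step 5: demand=3,sold=2 ship[1->2]=2 ship[0->1]=2 prod=4 -> [13 3 2]
Step 6: demand=3,sold=2 ship[1->2]=2 ship[0->1]=2 prod=4 -> [15 3 2]
Step 7: demand=3,sold=2 ship[1->2]=2 ship[0->1]=2 prod=4 -> [17 3 2]
Step 8: demand=3,sold=2 ship[1->2]=2 ship[0->1]=2 prod=4 -> [19 3 2]
Step 9: demand=3,sold=2 ship[1->2]=2 ship[0->1]=2 prod=4 -> [21 3 2]
Step 10: demand=3,sold=2 ship[1->2]=2 ship[0->1]=2 prod=4 -> [23 3 2]
Step 11: demand=3,sold=2 ship[1->2]=2 ship[0->1]=2 prod=4 -> [25 3 2]
Step 12: demand=3,sold=2 ship[1->2]=2 ship[0->1]=2 prod=4 -> [27 3 2]
First stockout at step 5

5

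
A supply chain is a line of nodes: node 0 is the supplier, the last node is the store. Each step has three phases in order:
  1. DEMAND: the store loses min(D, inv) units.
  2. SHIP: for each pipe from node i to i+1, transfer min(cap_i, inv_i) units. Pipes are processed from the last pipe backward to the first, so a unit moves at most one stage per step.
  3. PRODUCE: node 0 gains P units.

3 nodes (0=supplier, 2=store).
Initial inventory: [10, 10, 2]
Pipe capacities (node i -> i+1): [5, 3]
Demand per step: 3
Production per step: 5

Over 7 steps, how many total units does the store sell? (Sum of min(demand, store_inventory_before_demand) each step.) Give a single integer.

Step 1: sold=2 (running total=2) -> [10 12 3]
Step 2: sold=3 (running total=5) -> [10 14 3]
Step 3: sold=3 (running total=8) -> [10 16 3]
Step 4: sold=3 (running total=11) -> [10 18 3]
Step 5: sold=3 (running total=14) -> [10 20 3]
Step 6: sold=3 (running total=17) -> [10 22 3]
Step 7: sold=3 (running total=20) -> [10 24 3]

Answer: 20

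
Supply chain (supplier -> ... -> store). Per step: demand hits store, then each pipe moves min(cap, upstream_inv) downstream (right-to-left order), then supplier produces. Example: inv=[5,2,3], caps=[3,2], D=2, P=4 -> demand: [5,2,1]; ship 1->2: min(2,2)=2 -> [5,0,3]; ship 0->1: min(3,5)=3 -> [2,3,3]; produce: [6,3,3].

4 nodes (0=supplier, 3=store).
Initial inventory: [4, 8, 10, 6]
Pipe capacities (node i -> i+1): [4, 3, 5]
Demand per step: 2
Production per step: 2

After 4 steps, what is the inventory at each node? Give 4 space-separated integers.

Step 1: demand=2,sold=2 ship[2->3]=5 ship[1->2]=3 ship[0->1]=4 prod=2 -> inv=[2 9 8 9]
Step 2: demand=2,sold=2 ship[2->3]=5 ship[1->2]=3 ship[0->1]=2 prod=2 -> inv=[2 8 6 12]
Step 3: demand=2,sold=2 ship[2->3]=5 ship[1->2]=3 ship[0->1]=2 prod=2 -> inv=[2 7 4 15]
Step 4: demand=2,sold=2 ship[2->3]=4 ship[1->2]=3 ship[0->1]=2 prod=2 -> inv=[2 6 3 17]

2 6 3 17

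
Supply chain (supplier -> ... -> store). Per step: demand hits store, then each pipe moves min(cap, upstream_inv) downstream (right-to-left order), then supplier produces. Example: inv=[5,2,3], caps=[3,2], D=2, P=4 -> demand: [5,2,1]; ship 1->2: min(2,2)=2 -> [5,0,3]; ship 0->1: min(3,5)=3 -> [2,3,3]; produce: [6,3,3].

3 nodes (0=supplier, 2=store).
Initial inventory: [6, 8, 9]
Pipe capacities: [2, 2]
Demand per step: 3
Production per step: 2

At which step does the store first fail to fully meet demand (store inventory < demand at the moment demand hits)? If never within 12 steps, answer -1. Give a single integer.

Step 1: demand=3,sold=3 ship[1->2]=2 ship[0->1]=2 prod=2 -> [6 8 8]
Step 2: demand=3,sold=3 ship[1->2]=2 ship[0->1]=2 prod=2 -> [6 8 7]
Step 3: demand=3,sold=3 ship[1->2]=2 ship[0->1]=2 prod=2 -> [6 8 6]
Step 4: demand=3,sold=3 ship[1->2]=2 ship[0->1]=2 prod=2 -> [6 8 5]
Step 5: demand=3,sold=3 ship[1->2]=2 ship[0->1]=2 prod=2 -> [6 8 4]
Step 6: demand=3,sold=3 ship[1->2]=2 ship[0->1]=2 prod=2 -> [6 8 3]
Step 7: demand=3,sold=3 ship[1->2]=2 ship[0->1]=2 prod=2 -> [6 8 2]
Step 8: demand=3,sold=2 ship[1->2]=2 ship[0->1]=2 prod=2 -> [6 8 2]
Step 9: demand=3,sold=2 ship[1->2]=2 ship[0->1]=2 prod=2 -> [6 8 2]
Step 10: demand=3,sold=2 ship[1->2]=2 ship[0->1]=2 prod=2 -> [6 8 2]
Step 11: demand=3,sold=2 ship[1->2]=2 ship[0->1]=2 prod=2 -> [6 8 2]
Step 12: demand=3,sold=2 ship[1->2]=2 ship[0->1]=2 prod=2 -> [6 8 2]
First stockout at step 8

8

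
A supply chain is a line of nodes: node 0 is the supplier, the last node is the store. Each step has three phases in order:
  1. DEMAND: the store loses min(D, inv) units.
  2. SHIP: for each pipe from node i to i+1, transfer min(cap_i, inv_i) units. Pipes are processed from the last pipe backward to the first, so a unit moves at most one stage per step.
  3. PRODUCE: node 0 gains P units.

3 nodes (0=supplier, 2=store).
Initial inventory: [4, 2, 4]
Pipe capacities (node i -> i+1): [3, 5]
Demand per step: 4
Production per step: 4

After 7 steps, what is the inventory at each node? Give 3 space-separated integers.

Step 1: demand=4,sold=4 ship[1->2]=2 ship[0->1]=3 prod=4 -> inv=[5 3 2]
Step 2: demand=4,sold=2 ship[1->2]=3 ship[0->1]=3 prod=4 -> inv=[6 3 3]
Step 3: demand=4,sold=3 ship[1->2]=3 ship[0->1]=3 prod=4 -> inv=[7 3 3]
Step 4: demand=4,sold=3 ship[1->2]=3 ship[0->1]=3 prod=4 -> inv=[8 3 3]
Step 5: demand=4,sold=3 ship[1->2]=3 ship[0->1]=3 prod=4 -> inv=[9 3 3]
Step 6: demand=4,sold=3 ship[1->2]=3 ship[0->1]=3 prod=4 -> inv=[10 3 3]
Step 7: demand=4,sold=3 ship[1->2]=3 ship[0->1]=3 prod=4 -> inv=[11 3 3]

11 3 3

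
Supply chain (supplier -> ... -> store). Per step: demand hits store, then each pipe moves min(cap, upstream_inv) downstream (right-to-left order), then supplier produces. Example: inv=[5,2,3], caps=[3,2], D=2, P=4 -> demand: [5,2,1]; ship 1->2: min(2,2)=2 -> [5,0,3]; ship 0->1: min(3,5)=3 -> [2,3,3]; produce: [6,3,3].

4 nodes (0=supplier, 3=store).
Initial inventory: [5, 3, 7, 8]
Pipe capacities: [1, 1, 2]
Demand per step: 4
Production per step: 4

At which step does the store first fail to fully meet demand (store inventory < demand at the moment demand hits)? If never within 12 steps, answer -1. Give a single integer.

Step 1: demand=4,sold=4 ship[2->3]=2 ship[1->2]=1 ship[0->1]=1 prod=4 -> [8 3 6 6]
Step 2: demand=4,sold=4 ship[2->3]=2 ship[1->2]=1 ship[0->1]=1 prod=4 -> [11 3 5 4]
Step 3: demand=4,sold=4 ship[2->3]=2 ship[1->2]=1 ship[0->1]=1 prod=4 -> [14 3 4 2]
Step 4: demand=4,sold=2 ship[2->3]=2 ship[1->2]=1 ship[0->1]=1 prod=4 -> [17 3 3 2]
Step 5: demand=4,sold=2 ship[2->3]=2 ship[1->2]=1 ship[0->1]=1 prod=4 -> [20 3 2 2]
Step 6: demand=4,sold=2 ship[2->3]=2 ship[1->2]=1 ship[0->1]=1 prod=4 -> [23 3 1 2]
Step 7: demand=4,sold=2 ship[2->3]=1 ship[1->2]=1 ship[0->1]=1 prod=4 -> [26 3 1 1]
Step 8: demand=4,sold=1 ship[2->3]=1 ship[1->2]=1 ship[0->1]=1 prod=4 -> [29 3 1 1]
Step 9: demand=4,sold=1 ship[2->3]=1 ship[1->2]=1 ship[0->1]=1 prod=4 -> [32 3 1 1]
Step 10: demand=4,sold=1 ship[2->3]=1 ship[1->2]=1 ship[0->1]=1 prod=4 -> [35 3 1 1]
Step 11: demand=4,sold=1 ship[2->3]=1 ship[1->2]=1 ship[0->1]=1 prod=4 -> [38 3 1 1]
Step 12: demand=4,sold=1 ship[2->3]=1 ship[1->2]=1 ship[0->1]=1 prod=4 -> [41 3 1 1]
First stockout at step 4

4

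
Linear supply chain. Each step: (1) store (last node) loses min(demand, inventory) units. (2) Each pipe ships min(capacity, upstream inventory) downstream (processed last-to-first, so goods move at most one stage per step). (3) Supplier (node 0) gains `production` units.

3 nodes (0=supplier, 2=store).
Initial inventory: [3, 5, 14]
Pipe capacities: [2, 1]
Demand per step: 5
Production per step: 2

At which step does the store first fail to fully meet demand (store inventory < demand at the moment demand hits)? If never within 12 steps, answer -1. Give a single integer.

Step 1: demand=5,sold=5 ship[1->2]=1 ship[0->1]=2 prod=2 -> [3 6 10]
Step 2: demand=5,sold=5 ship[1->2]=1 ship[0->1]=2 prod=2 -> [3 7 6]
Step 3: demand=5,sold=5 ship[1->2]=1 ship[0->1]=2 prod=2 -> [3 8 2]
Step 4: demand=5,sold=2 ship[1->2]=1 ship[0->1]=2 prod=2 -> [3 9 1]
Step 5: demand=5,sold=1 ship[1->2]=1 ship[0->1]=2 prod=2 -> [3 10 1]
Step 6: demand=5,sold=1 ship[1->2]=1 ship[0->1]=2 prod=2 -> [3 11 1]
Step 7: demand=5,sold=1 ship[1->2]=1 ship[0->1]=2 prod=2 -> [3 12 1]
Step 8: demand=5,sold=1 ship[1->2]=1 ship[0->1]=2 prod=2 -> [3 13 1]
Step 9: demand=5,sold=1 ship[1->2]=1 ship[0->1]=2 prod=2 -> [3 14 1]
Step 10: demand=5,sold=1 ship[1->2]=1 ship[0->1]=2 prod=2 -> [3 15 1]
Step 11: demand=5,sold=1 ship[1->2]=1 ship[0->1]=2 prod=2 -> [3 16 1]
Step 12: demand=5,sold=1 ship[1->2]=1 ship[0->1]=2 prod=2 -> [3 17 1]
First stockout at step 4

4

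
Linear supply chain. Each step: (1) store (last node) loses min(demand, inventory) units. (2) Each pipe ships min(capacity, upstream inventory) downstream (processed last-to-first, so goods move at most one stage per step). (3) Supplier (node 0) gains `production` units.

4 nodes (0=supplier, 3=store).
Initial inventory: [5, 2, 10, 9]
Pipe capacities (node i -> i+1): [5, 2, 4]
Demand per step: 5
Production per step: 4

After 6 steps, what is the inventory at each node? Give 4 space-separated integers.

Step 1: demand=5,sold=5 ship[2->3]=4 ship[1->2]=2 ship[0->1]=5 prod=4 -> inv=[4 5 8 8]
Step 2: demand=5,sold=5 ship[2->3]=4 ship[1->2]=2 ship[0->1]=4 prod=4 -> inv=[4 7 6 7]
Step 3: demand=5,sold=5 ship[2->3]=4 ship[1->2]=2 ship[0->1]=4 prod=4 -> inv=[4 9 4 6]
Step 4: demand=5,sold=5 ship[2->3]=4 ship[1->2]=2 ship[0->1]=4 prod=4 -> inv=[4 11 2 5]
Step 5: demand=5,sold=5 ship[2->3]=2 ship[1->2]=2 ship[0->1]=4 prod=4 -> inv=[4 13 2 2]
Step 6: demand=5,sold=2 ship[2->3]=2 ship[1->2]=2 ship[0->1]=4 prod=4 -> inv=[4 15 2 2]

4 15 2 2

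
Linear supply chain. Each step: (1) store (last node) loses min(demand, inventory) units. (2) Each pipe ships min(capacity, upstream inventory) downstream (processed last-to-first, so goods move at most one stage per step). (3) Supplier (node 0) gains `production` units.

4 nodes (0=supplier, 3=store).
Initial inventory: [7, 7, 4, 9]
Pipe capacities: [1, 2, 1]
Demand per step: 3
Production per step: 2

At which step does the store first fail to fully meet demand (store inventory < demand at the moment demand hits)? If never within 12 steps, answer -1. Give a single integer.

Step 1: demand=3,sold=3 ship[2->3]=1 ship[1->2]=2 ship[0->1]=1 prod=2 -> [8 6 5 7]
Step 2: demand=3,sold=3 ship[2->3]=1 ship[1->2]=2 ship[0->1]=1 prod=2 -> [9 5 6 5]
Step 3: demand=3,sold=3 ship[2->3]=1 ship[1->2]=2 ship[0->1]=1 prod=2 -> [10 4 7 3]
Step 4: demand=3,sold=3 ship[2->3]=1 ship[1->2]=2 ship[0->1]=1 prod=2 -> [11 3 8 1]
Step 5: demand=3,sold=1 ship[2->3]=1 ship[1->2]=2 ship[0->1]=1 prod=2 -> [12 2 9 1]
Step 6: demand=3,sold=1 ship[2->3]=1 ship[1->2]=2 ship[0->1]=1 prod=2 -> [13 1 10 1]
Step 7: demand=3,sold=1 ship[2->3]=1 ship[1->2]=1 ship[0->1]=1 prod=2 -> [14 1 10 1]
Step 8: demand=3,sold=1 ship[2->3]=1 ship[1->2]=1 ship[0->1]=1 prod=2 -> [15 1 10 1]
Step 9: demand=3,sold=1 ship[2->3]=1 ship[1->2]=1 ship[0->1]=1 prod=2 -> [16 1 10 1]
Step 10: demand=3,sold=1 ship[2->3]=1 ship[1->2]=1 ship[0->1]=1 prod=2 -> [17 1 10 1]
Step 11: demand=3,sold=1 ship[2->3]=1 ship[1->2]=1 ship[0->1]=1 prod=2 -> [18 1 10 1]
Step 12: demand=3,sold=1 ship[2->3]=1 ship[1->2]=1 ship[0->1]=1 prod=2 -> [19 1 10 1]
First stockout at step 5

5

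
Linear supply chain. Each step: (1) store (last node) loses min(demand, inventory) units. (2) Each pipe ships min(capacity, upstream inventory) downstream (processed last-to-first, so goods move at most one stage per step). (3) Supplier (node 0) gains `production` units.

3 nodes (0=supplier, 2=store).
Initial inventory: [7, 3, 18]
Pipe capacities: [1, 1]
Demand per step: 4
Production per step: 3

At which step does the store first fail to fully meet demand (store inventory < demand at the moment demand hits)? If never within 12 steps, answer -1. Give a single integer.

Step 1: demand=4,sold=4 ship[1->2]=1 ship[0->1]=1 prod=3 -> [9 3 15]
Step 2: demand=4,sold=4 ship[1->2]=1 ship[0->1]=1 prod=3 -> [11 3 12]
Step 3: demand=4,sold=4 ship[1->2]=1 ship[0->1]=1 prod=3 -> [13 3 9]
Step 4: demand=4,sold=4 ship[1->2]=1 ship[0->1]=1 prod=3 -> [15 3 6]
Step 5: demand=4,sold=4 ship[1->2]=1 ship[0->1]=1 prod=3 -> [17 3 3]
Step 6: demand=4,sold=3 ship[1->2]=1 ship[0->1]=1 prod=3 -> [19 3 1]
Step 7: demand=4,sold=1 ship[1->2]=1 ship[0->1]=1 prod=3 -> [21 3 1]
Step 8: demand=4,sold=1 ship[1->2]=1 ship[0->1]=1 prod=3 -> [23 3 1]
Step 9: demand=4,sold=1 ship[1->2]=1 ship[0->1]=1 prod=3 -> [25 3 1]
Step 10: demand=4,sold=1 ship[1->2]=1 ship[0->1]=1 prod=3 -> [27 3 1]
Step 11: demand=4,sold=1 ship[1->2]=1 ship[0->1]=1 prod=3 -> [29 3 1]
Step 12: demand=4,sold=1 ship[1->2]=1 ship[0->1]=1 prod=3 -> [31 3 1]
First stockout at step 6

6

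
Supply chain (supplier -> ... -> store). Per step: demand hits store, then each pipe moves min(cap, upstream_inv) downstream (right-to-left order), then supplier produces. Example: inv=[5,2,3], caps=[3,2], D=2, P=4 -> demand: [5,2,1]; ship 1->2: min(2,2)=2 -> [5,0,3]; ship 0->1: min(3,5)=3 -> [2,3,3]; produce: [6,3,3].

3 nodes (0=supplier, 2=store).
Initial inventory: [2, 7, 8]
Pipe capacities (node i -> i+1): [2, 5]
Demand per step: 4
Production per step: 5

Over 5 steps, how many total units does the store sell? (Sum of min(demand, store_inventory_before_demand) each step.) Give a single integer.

Answer: 20

Derivation:
Step 1: sold=4 (running total=4) -> [5 4 9]
Step 2: sold=4 (running total=8) -> [8 2 9]
Step 3: sold=4 (running total=12) -> [11 2 7]
Step 4: sold=4 (running total=16) -> [14 2 5]
Step 5: sold=4 (running total=20) -> [17 2 3]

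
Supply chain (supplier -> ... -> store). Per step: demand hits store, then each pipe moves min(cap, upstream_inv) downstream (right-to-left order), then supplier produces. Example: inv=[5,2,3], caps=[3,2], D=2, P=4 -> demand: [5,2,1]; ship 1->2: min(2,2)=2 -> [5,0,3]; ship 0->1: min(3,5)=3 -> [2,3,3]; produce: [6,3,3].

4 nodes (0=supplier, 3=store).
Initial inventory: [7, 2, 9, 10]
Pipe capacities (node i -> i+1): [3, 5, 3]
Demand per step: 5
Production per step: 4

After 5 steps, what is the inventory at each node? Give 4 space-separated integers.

Step 1: demand=5,sold=5 ship[2->3]=3 ship[1->2]=2 ship[0->1]=3 prod=4 -> inv=[8 3 8 8]
Step 2: demand=5,sold=5 ship[2->3]=3 ship[1->2]=3 ship[0->1]=3 prod=4 -> inv=[9 3 8 6]
Step 3: demand=5,sold=5 ship[2->3]=3 ship[1->2]=3 ship[0->1]=3 prod=4 -> inv=[10 3 8 4]
Step 4: demand=5,sold=4 ship[2->3]=3 ship[1->2]=3 ship[0->1]=3 prod=4 -> inv=[11 3 8 3]
Step 5: demand=5,sold=3 ship[2->3]=3 ship[1->2]=3 ship[0->1]=3 prod=4 -> inv=[12 3 8 3]

12 3 8 3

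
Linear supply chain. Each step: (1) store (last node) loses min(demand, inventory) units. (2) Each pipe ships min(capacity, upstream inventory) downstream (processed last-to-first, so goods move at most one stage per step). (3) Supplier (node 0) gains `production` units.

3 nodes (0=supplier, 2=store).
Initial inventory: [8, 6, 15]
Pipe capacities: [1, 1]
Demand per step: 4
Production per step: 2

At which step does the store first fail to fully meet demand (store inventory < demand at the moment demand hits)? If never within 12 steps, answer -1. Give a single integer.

Step 1: demand=4,sold=4 ship[1->2]=1 ship[0->1]=1 prod=2 -> [9 6 12]
Step 2: demand=4,sold=4 ship[1->2]=1 ship[0->1]=1 prod=2 -> [10 6 9]
Step 3: demand=4,sold=4 ship[1->2]=1 ship[0->1]=1 prod=2 -> [11 6 6]
Step 4: demand=4,sold=4 ship[1->2]=1 ship[0->1]=1 prod=2 -> [12 6 3]
Step 5: demand=4,sold=3 ship[1->2]=1 ship[0->1]=1 prod=2 -> [13 6 1]
Step 6: demand=4,sold=1 ship[1->2]=1 ship[0->1]=1 prod=2 -> [14 6 1]
Step 7: demand=4,sold=1 ship[1->2]=1 ship[0->1]=1 prod=2 -> [15 6 1]
Step 8: demand=4,sold=1 ship[1->2]=1 ship[0->1]=1 prod=2 -> [16 6 1]
Step 9: demand=4,sold=1 ship[1->2]=1 ship[0->1]=1 prod=2 -> [17 6 1]
Step 10: demand=4,sold=1 ship[1->2]=1 ship[0->1]=1 prod=2 -> [18 6 1]
Step 11: demand=4,sold=1 ship[1->2]=1 ship[0->1]=1 prod=2 -> [19 6 1]
Step 12: demand=4,sold=1 ship[1->2]=1 ship[0->1]=1 prod=2 -> [20 6 1]
First stockout at step 5

5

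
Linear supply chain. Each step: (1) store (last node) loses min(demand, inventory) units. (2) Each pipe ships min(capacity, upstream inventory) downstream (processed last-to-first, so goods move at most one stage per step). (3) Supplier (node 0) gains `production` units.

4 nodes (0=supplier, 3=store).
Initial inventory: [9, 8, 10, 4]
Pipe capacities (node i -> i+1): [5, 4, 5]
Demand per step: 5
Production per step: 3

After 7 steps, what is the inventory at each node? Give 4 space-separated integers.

Step 1: demand=5,sold=4 ship[2->3]=5 ship[1->2]=4 ship[0->1]=5 prod=3 -> inv=[7 9 9 5]
Step 2: demand=5,sold=5 ship[2->3]=5 ship[1->2]=4 ship[0->1]=5 prod=3 -> inv=[5 10 8 5]
Step 3: demand=5,sold=5 ship[2->3]=5 ship[1->2]=4 ship[0->1]=5 prod=3 -> inv=[3 11 7 5]
Step 4: demand=5,sold=5 ship[2->3]=5 ship[1->2]=4 ship[0->1]=3 prod=3 -> inv=[3 10 6 5]
Step 5: demand=5,sold=5 ship[2->3]=5 ship[1->2]=4 ship[0->1]=3 prod=3 -> inv=[3 9 5 5]
Step 6: demand=5,sold=5 ship[2->3]=5 ship[1->2]=4 ship[0->1]=3 prod=3 -> inv=[3 8 4 5]
Step 7: demand=5,sold=5 ship[2->3]=4 ship[1->2]=4 ship[0->1]=3 prod=3 -> inv=[3 7 4 4]

3 7 4 4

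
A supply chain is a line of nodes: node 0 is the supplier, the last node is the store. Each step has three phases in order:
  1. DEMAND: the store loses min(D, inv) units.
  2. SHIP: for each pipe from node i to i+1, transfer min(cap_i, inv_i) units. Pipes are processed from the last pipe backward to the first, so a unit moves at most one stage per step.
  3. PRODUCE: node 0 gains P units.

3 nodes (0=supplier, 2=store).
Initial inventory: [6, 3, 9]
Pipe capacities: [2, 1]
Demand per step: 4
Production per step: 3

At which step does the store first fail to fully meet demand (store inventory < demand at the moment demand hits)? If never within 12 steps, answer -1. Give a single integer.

Step 1: demand=4,sold=4 ship[1->2]=1 ship[0->1]=2 prod=3 -> [7 4 6]
Step 2: demand=4,sold=4 ship[1->2]=1 ship[0->1]=2 prod=3 -> [8 5 3]
Step 3: demand=4,sold=3 ship[1->2]=1 ship[0->1]=2 prod=3 -> [9 6 1]
Step 4: demand=4,sold=1 ship[1->2]=1 ship[0->1]=2 prod=3 -> [10 7 1]
Step 5: demand=4,sold=1 ship[1->2]=1 ship[0->1]=2 prod=3 -> [11 8 1]
Step 6: demand=4,sold=1 ship[1->2]=1 ship[0->1]=2 prod=3 -> [12 9 1]
Step 7: demand=4,sold=1 ship[1->2]=1 ship[0->1]=2 prod=3 -> [13 10 1]
Step 8: demand=4,sold=1 ship[1->2]=1 ship[0->1]=2 prod=3 -> [14 11 1]
Step 9: demand=4,sold=1 ship[1->2]=1 ship[0->1]=2 prod=3 -> [15 12 1]
Step 10: demand=4,sold=1 ship[1->2]=1 ship[0->1]=2 prod=3 -> [16 13 1]
Step 11: demand=4,sold=1 ship[1->2]=1 ship[0->1]=2 prod=3 -> [17 14 1]
Step 12: demand=4,sold=1 ship[1->2]=1 ship[0->1]=2 prod=3 -> [18 15 1]
First stockout at step 3

3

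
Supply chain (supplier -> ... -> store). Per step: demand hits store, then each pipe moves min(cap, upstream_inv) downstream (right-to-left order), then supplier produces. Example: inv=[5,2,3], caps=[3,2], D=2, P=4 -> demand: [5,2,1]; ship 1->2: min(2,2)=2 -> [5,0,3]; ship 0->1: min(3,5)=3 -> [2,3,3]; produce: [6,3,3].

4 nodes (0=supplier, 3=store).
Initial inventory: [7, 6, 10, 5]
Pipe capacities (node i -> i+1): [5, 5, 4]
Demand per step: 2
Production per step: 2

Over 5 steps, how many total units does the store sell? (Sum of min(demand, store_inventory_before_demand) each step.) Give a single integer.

Answer: 10

Derivation:
Step 1: sold=2 (running total=2) -> [4 6 11 7]
Step 2: sold=2 (running total=4) -> [2 5 12 9]
Step 3: sold=2 (running total=6) -> [2 2 13 11]
Step 4: sold=2 (running total=8) -> [2 2 11 13]
Step 5: sold=2 (running total=10) -> [2 2 9 15]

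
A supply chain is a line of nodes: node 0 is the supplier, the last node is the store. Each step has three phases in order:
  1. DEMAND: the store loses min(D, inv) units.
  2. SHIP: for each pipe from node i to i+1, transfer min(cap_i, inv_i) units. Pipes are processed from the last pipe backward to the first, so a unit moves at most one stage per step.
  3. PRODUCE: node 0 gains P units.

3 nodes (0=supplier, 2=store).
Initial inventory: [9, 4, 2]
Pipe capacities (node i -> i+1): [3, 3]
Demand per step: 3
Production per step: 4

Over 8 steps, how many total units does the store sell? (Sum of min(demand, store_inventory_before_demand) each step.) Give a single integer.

Answer: 23

Derivation:
Step 1: sold=2 (running total=2) -> [10 4 3]
Step 2: sold=3 (running total=5) -> [11 4 3]
Step 3: sold=3 (running total=8) -> [12 4 3]
Step 4: sold=3 (running total=11) -> [13 4 3]
Step 5: sold=3 (running total=14) -> [14 4 3]
Step 6: sold=3 (running total=17) -> [15 4 3]
Step 7: sold=3 (running total=20) -> [16 4 3]
Step 8: sold=3 (running total=23) -> [17 4 3]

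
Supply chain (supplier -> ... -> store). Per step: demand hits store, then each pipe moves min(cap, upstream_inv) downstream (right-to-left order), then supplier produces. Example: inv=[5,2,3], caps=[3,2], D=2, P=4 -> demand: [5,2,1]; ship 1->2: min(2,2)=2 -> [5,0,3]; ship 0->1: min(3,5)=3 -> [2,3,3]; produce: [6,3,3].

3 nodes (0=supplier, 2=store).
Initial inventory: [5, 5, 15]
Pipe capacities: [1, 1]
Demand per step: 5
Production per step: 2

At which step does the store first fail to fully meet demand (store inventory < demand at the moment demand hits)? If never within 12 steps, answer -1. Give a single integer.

Step 1: demand=5,sold=5 ship[1->2]=1 ship[0->1]=1 prod=2 -> [6 5 11]
Step 2: demand=5,sold=5 ship[1->2]=1 ship[0->1]=1 prod=2 -> [7 5 7]
Step 3: demand=5,sold=5 ship[1->2]=1 ship[0->1]=1 prod=2 -> [8 5 3]
Step 4: demand=5,sold=3 ship[1->2]=1 ship[0->1]=1 prod=2 -> [9 5 1]
Step 5: demand=5,sold=1 ship[1->2]=1 ship[0->1]=1 prod=2 -> [10 5 1]
Step 6: demand=5,sold=1 ship[1->2]=1 ship[0->1]=1 prod=2 -> [11 5 1]
Step 7: demand=5,sold=1 ship[1->2]=1 ship[0->1]=1 prod=2 -> [12 5 1]
Step 8: demand=5,sold=1 ship[1->2]=1 ship[0->1]=1 prod=2 -> [13 5 1]
Step 9: demand=5,sold=1 ship[1->2]=1 ship[0->1]=1 prod=2 -> [14 5 1]
Step 10: demand=5,sold=1 ship[1->2]=1 ship[0->1]=1 prod=2 -> [15 5 1]
Step 11: demand=5,sold=1 ship[1->2]=1 ship[0->1]=1 prod=2 -> [16 5 1]
Step 12: demand=5,sold=1 ship[1->2]=1 ship[0->1]=1 prod=2 -> [17 5 1]
First stockout at step 4

4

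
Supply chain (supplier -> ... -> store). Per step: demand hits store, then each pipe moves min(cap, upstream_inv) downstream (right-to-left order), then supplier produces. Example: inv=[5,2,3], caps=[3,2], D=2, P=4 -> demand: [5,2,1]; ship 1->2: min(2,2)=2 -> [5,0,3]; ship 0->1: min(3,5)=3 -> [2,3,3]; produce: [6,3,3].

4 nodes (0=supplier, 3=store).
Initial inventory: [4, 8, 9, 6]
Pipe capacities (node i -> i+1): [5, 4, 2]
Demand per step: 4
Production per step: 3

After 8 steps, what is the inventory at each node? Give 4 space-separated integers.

Step 1: demand=4,sold=4 ship[2->3]=2 ship[1->2]=4 ship[0->1]=4 prod=3 -> inv=[3 8 11 4]
Step 2: demand=4,sold=4 ship[2->3]=2 ship[1->2]=4 ship[0->1]=3 prod=3 -> inv=[3 7 13 2]
Step 3: demand=4,sold=2 ship[2->3]=2 ship[1->2]=4 ship[0->1]=3 prod=3 -> inv=[3 6 15 2]
Step 4: demand=4,sold=2 ship[2->3]=2 ship[1->2]=4 ship[0->1]=3 prod=3 -> inv=[3 5 17 2]
Step 5: demand=4,sold=2 ship[2->3]=2 ship[1->2]=4 ship[0->1]=3 prod=3 -> inv=[3 4 19 2]
Step 6: demand=4,sold=2 ship[2->3]=2 ship[1->2]=4 ship[0->1]=3 prod=3 -> inv=[3 3 21 2]
Step 7: demand=4,sold=2 ship[2->3]=2 ship[1->2]=3 ship[0->1]=3 prod=3 -> inv=[3 3 22 2]
Step 8: demand=4,sold=2 ship[2->3]=2 ship[1->2]=3 ship[0->1]=3 prod=3 -> inv=[3 3 23 2]

3 3 23 2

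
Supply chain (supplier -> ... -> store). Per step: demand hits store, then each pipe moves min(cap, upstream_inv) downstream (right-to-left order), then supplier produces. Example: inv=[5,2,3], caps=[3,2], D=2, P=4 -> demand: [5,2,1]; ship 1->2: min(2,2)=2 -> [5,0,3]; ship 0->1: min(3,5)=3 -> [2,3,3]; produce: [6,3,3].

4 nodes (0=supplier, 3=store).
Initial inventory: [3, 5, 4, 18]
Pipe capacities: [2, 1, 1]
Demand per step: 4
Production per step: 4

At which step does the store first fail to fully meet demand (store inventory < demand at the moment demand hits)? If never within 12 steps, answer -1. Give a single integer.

Step 1: demand=4,sold=4 ship[2->3]=1 ship[1->2]=1 ship[0->1]=2 prod=4 -> [5 6 4 15]
Step 2: demand=4,sold=4 ship[2->3]=1 ship[1->2]=1 ship[0->1]=2 prod=4 -> [7 7 4 12]
Step 3: demand=4,sold=4 ship[2->3]=1 ship[1->2]=1 ship[0->1]=2 prod=4 -> [9 8 4 9]
Step 4: demand=4,sold=4 ship[2->3]=1 ship[1->2]=1 ship[0->1]=2 prod=4 -> [11 9 4 6]
Step 5: demand=4,sold=4 ship[2->3]=1 ship[1->2]=1 ship[0->1]=2 prod=4 -> [13 10 4 3]
Step 6: demand=4,sold=3 ship[2->3]=1 ship[1->2]=1 ship[0->1]=2 prod=4 -> [15 11 4 1]
Step 7: demand=4,sold=1 ship[2->3]=1 ship[1->2]=1 ship[0->1]=2 prod=4 -> [17 12 4 1]
Step 8: demand=4,sold=1 ship[2->3]=1 ship[1->2]=1 ship[0->1]=2 prod=4 -> [19 13 4 1]
Step 9: demand=4,sold=1 ship[2->3]=1 ship[1->2]=1 ship[0->1]=2 prod=4 -> [21 14 4 1]
Step 10: demand=4,sold=1 ship[2->3]=1 ship[1->2]=1 ship[0->1]=2 prod=4 -> [23 15 4 1]
Step 11: demand=4,sold=1 ship[2->3]=1 ship[1->2]=1 ship[0->1]=2 prod=4 -> [25 16 4 1]
Step 12: demand=4,sold=1 ship[2->3]=1 ship[1->2]=1 ship[0->1]=2 prod=4 -> [27 17 4 1]
First stockout at step 6

6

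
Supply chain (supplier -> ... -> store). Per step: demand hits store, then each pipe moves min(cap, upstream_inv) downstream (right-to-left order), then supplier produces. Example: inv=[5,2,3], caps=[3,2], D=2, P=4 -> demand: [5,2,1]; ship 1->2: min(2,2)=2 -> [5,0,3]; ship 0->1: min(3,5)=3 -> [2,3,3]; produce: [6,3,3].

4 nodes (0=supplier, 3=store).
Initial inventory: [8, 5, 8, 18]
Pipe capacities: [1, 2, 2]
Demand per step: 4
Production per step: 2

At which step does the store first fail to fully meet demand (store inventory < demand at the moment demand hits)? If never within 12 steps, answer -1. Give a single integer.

Step 1: demand=4,sold=4 ship[2->3]=2 ship[1->2]=2 ship[0->1]=1 prod=2 -> [9 4 8 16]
Step 2: demand=4,sold=4 ship[2->3]=2 ship[1->2]=2 ship[0->1]=1 prod=2 -> [10 3 8 14]
Step 3: demand=4,sold=4 ship[2->3]=2 ship[1->2]=2 ship[0->1]=1 prod=2 -> [11 2 8 12]
Step 4: demand=4,sold=4 ship[2->3]=2 ship[1->2]=2 ship[0->1]=1 prod=2 -> [12 1 8 10]
Step 5: demand=4,sold=4 ship[2->3]=2 ship[1->2]=1 ship[0->1]=1 prod=2 -> [13 1 7 8]
Step 6: demand=4,sold=4 ship[2->3]=2 ship[1->2]=1 ship[0->1]=1 prod=2 -> [14 1 6 6]
Step 7: demand=4,sold=4 ship[2->3]=2 ship[1->2]=1 ship[0->1]=1 prod=2 -> [15 1 5 4]
Step 8: demand=4,sold=4 ship[2->3]=2 ship[1->2]=1 ship[0->1]=1 prod=2 -> [16 1 4 2]
Step 9: demand=4,sold=2 ship[2->3]=2 ship[1->2]=1 ship[0->1]=1 prod=2 -> [17 1 3 2]
Step 10: demand=4,sold=2 ship[2->3]=2 ship[1->2]=1 ship[0->1]=1 prod=2 -> [18 1 2 2]
Step 11: demand=4,sold=2 ship[2->3]=2 ship[1->2]=1 ship[0->1]=1 prod=2 -> [19 1 1 2]
Step 12: demand=4,sold=2 ship[2->3]=1 ship[1->2]=1 ship[0->1]=1 prod=2 -> [20 1 1 1]
First stockout at step 9

9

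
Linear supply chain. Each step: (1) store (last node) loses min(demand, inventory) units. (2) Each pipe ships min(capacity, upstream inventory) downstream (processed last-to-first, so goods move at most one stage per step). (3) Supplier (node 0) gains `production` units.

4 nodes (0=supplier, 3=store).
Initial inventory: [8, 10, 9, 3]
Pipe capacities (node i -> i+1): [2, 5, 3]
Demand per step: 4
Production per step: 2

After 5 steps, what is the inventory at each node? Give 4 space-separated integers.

Step 1: demand=4,sold=3 ship[2->3]=3 ship[1->2]=5 ship[0->1]=2 prod=2 -> inv=[8 7 11 3]
Step 2: demand=4,sold=3 ship[2->3]=3 ship[1->2]=5 ship[0->1]=2 prod=2 -> inv=[8 4 13 3]
Step 3: demand=4,sold=3 ship[2->3]=3 ship[1->2]=4 ship[0->1]=2 prod=2 -> inv=[8 2 14 3]
Step 4: demand=4,sold=3 ship[2->3]=3 ship[1->2]=2 ship[0->1]=2 prod=2 -> inv=[8 2 13 3]
Step 5: demand=4,sold=3 ship[2->3]=3 ship[1->2]=2 ship[0->1]=2 prod=2 -> inv=[8 2 12 3]

8 2 12 3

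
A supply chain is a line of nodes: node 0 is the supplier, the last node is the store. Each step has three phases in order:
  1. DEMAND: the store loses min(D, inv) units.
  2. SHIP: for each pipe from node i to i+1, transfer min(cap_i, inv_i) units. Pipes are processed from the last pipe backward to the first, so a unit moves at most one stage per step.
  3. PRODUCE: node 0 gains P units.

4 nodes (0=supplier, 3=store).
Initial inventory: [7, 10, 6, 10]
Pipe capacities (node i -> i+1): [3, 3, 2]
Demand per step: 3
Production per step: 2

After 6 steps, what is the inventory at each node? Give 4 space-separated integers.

Step 1: demand=3,sold=3 ship[2->3]=2 ship[1->2]=3 ship[0->1]=3 prod=2 -> inv=[6 10 7 9]
Step 2: demand=3,sold=3 ship[2->3]=2 ship[1->2]=3 ship[0->1]=3 prod=2 -> inv=[5 10 8 8]
Step 3: demand=3,sold=3 ship[2->3]=2 ship[1->2]=3 ship[0->1]=3 prod=2 -> inv=[4 10 9 7]
Step 4: demand=3,sold=3 ship[2->3]=2 ship[1->2]=3 ship[0->1]=3 prod=2 -> inv=[3 10 10 6]
Step 5: demand=3,sold=3 ship[2->3]=2 ship[1->2]=3 ship[0->1]=3 prod=2 -> inv=[2 10 11 5]
Step 6: demand=3,sold=3 ship[2->3]=2 ship[1->2]=3 ship[0->1]=2 prod=2 -> inv=[2 9 12 4]

2 9 12 4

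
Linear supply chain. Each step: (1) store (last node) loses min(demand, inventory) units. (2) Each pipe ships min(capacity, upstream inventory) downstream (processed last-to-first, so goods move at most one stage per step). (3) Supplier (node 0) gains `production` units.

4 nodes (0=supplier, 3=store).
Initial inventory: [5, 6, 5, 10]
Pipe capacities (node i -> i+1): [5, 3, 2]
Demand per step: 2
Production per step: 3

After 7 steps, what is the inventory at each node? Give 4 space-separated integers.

Step 1: demand=2,sold=2 ship[2->3]=2 ship[1->2]=3 ship[0->1]=5 prod=3 -> inv=[3 8 6 10]
Step 2: demand=2,sold=2 ship[2->3]=2 ship[1->2]=3 ship[0->1]=3 prod=3 -> inv=[3 8 7 10]
Step 3: demand=2,sold=2 ship[2->3]=2 ship[1->2]=3 ship[0->1]=3 prod=3 -> inv=[3 8 8 10]
Step 4: demand=2,sold=2 ship[2->3]=2 ship[1->2]=3 ship[0->1]=3 prod=3 -> inv=[3 8 9 10]
Step 5: demand=2,sold=2 ship[2->3]=2 ship[1->2]=3 ship[0->1]=3 prod=3 -> inv=[3 8 10 10]
Step 6: demand=2,sold=2 ship[2->3]=2 ship[1->2]=3 ship[0->1]=3 prod=3 -> inv=[3 8 11 10]
Step 7: demand=2,sold=2 ship[2->3]=2 ship[1->2]=3 ship[0->1]=3 prod=3 -> inv=[3 8 12 10]

3 8 12 10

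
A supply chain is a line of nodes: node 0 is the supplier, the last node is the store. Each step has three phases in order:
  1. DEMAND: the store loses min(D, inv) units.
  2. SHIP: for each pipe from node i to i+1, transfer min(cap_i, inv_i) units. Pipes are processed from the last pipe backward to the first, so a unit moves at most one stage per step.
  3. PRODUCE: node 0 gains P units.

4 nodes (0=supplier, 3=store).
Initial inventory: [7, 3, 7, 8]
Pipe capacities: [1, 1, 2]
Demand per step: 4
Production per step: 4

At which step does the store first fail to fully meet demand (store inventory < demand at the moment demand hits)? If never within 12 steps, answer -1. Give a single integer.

Step 1: demand=4,sold=4 ship[2->3]=2 ship[1->2]=1 ship[0->1]=1 prod=4 -> [10 3 6 6]
Step 2: demand=4,sold=4 ship[2->3]=2 ship[1->2]=1 ship[0->1]=1 prod=4 -> [13 3 5 4]
Step 3: demand=4,sold=4 ship[2->3]=2 ship[1->2]=1 ship[0->1]=1 prod=4 -> [16 3 4 2]
Step 4: demand=4,sold=2 ship[2->3]=2 ship[1->2]=1 ship[0->1]=1 prod=4 -> [19 3 3 2]
Step 5: demand=4,sold=2 ship[2->3]=2 ship[1->2]=1 ship[0->1]=1 prod=4 -> [22 3 2 2]
Step 6: demand=4,sold=2 ship[2->3]=2 ship[1->2]=1 ship[0->1]=1 prod=4 -> [25 3 1 2]
Step 7: demand=4,sold=2 ship[2->3]=1 ship[1->2]=1 ship[0->1]=1 prod=4 -> [28 3 1 1]
Step 8: demand=4,sold=1 ship[2->3]=1 ship[1->2]=1 ship[0->1]=1 prod=4 -> [31 3 1 1]
Step 9: demand=4,sold=1 ship[2->3]=1 ship[1->2]=1 ship[0->1]=1 prod=4 -> [34 3 1 1]
Step 10: demand=4,sold=1 ship[2->3]=1 ship[1->2]=1 ship[0->1]=1 prod=4 -> [37 3 1 1]
Step 11: demand=4,sold=1 ship[2->3]=1 ship[1->2]=1 ship[0->1]=1 prod=4 -> [40 3 1 1]
Step 12: demand=4,sold=1 ship[2->3]=1 ship[1->2]=1 ship[0->1]=1 prod=4 -> [43 3 1 1]
First stockout at step 4

4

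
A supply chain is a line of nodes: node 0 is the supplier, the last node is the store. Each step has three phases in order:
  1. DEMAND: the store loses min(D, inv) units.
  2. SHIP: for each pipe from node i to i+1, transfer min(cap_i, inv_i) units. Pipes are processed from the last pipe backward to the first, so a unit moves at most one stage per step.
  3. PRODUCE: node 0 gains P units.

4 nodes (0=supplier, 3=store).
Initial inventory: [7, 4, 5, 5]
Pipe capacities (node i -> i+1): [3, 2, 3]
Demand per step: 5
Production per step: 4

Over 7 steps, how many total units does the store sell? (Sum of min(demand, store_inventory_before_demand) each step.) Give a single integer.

Answer: 20

Derivation:
Step 1: sold=5 (running total=5) -> [8 5 4 3]
Step 2: sold=3 (running total=8) -> [9 6 3 3]
Step 3: sold=3 (running total=11) -> [10 7 2 3]
Step 4: sold=3 (running total=14) -> [11 8 2 2]
Step 5: sold=2 (running total=16) -> [12 9 2 2]
Step 6: sold=2 (running total=18) -> [13 10 2 2]
Step 7: sold=2 (running total=20) -> [14 11 2 2]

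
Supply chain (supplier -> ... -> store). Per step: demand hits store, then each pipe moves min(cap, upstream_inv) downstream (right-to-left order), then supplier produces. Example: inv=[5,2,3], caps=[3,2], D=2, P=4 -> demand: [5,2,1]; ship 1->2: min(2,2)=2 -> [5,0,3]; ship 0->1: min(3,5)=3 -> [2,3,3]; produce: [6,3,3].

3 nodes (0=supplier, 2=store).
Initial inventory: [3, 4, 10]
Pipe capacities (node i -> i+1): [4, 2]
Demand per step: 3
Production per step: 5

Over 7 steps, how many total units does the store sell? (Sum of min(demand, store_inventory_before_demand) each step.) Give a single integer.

Step 1: sold=3 (running total=3) -> [5 5 9]
Step 2: sold=3 (running total=6) -> [6 7 8]
Step 3: sold=3 (running total=9) -> [7 9 7]
Step 4: sold=3 (running total=12) -> [8 11 6]
Step 5: sold=3 (running total=15) -> [9 13 5]
Step 6: sold=3 (running total=18) -> [10 15 4]
Step 7: sold=3 (running total=21) -> [11 17 3]

Answer: 21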